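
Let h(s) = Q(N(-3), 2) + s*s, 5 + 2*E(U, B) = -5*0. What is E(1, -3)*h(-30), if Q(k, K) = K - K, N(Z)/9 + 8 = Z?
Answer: -2250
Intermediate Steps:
E(U, B) = -5/2 (E(U, B) = -5/2 + (-5*0)/2 = -5/2 + (½)*0 = -5/2 + 0 = -5/2)
N(Z) = -72 + 9*Z
Q(k, K) = 0
h(s) = s² (h(s) = 0 + s*s = 0 + s² = s²)
E(1, -3)*h(-30) = -5/2*(-30)² = -5/2*900 = -2250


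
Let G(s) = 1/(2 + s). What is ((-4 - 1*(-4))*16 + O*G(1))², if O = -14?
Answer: 196/9 ≈ 21.778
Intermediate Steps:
((-4 - 1*(-4))*16 + O*G(1))² = ((-4 - 1*(-4))*16 - 14/(2 + 1))² = ((-4 + 4)*16 - 14/3)² = (0*16 - 14*⅓)² = (0 - 14/3)² = (-14/3)² = 196/9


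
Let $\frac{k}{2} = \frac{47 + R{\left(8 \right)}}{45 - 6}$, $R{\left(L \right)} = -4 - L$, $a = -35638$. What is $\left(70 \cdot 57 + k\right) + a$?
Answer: $- \frac{1234202}{39} \approx -31646.0$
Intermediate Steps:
$k = \frac{70}{39}$ ($k = 2 \frac{47 - 12}{45 - 6} = 2 \frac{47 - 12}{39} = 2 \left(47 - 12\right) \frac{1}{39} = 2 \cdot 35 \cdot \frac{1}{39} = 2 \cdot \frac{35}{39} = \frac{70}{39} \approx 1.7949$)
$\left(70 \cdot 57 + k\right) + a = \left(70 \cdot 57 + \frac{70}{39}\right) - 35638 = \left(3990 + \frac{70}{39}\right) - 35638 = \frac{155680}{39} - 35638 = - \frac{1234202}{39}$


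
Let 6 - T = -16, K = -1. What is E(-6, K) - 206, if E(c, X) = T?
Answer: -184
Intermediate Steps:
T = 22 (T = 6 - 1*(-16) = 6 + 16 = 22)
E(c, X) = 22
E(-6, K) - 206 = 22 - 206 = -184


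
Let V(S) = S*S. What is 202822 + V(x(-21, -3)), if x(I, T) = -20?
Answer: 203222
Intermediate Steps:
V(S) = S²
202822 + V(x(-21, -3)) = 202822 + (-20)² = 202822 + 400 = 203222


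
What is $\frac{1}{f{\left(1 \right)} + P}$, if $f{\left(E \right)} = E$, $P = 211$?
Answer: $\frac{1}{212} \approx 0.004717$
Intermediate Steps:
$\frac{1}{f{\left(1 \right)} + P} = \frac{1}{1 + 211} = \frac{1}{212}$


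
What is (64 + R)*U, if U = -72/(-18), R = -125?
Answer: -244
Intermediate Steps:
U = 4 (U = -72*(-1/18) = 4)
(64 + R)*U = (64 - 125)*4 = -61*4 = -244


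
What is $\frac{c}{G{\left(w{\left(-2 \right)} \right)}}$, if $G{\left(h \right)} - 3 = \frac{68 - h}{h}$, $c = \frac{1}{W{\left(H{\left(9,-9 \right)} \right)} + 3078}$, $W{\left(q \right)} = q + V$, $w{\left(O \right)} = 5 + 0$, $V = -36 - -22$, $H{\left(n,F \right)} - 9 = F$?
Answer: $\frac{5}{238992} \approx 2.0921 \cdot 10^{-5}$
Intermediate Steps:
$H{\left(n,F \right)} = 9 + F$
$V = -14$ ($V = -36 + 22 = -14$)
$w{\left(O \right)} = 5$
$W{\left(q \right)} = -14 + q$ ($W{\left(q \right)} = q - 14 = -14 + q$)
$c = \frac{1}{3064}$ ($c = \frac{1}{\left(-14 + \left(9 - 9\right)\right) + 3078} = \frac{1}{\left(-14 + 0\right) + 3078} = \frac{1}{-14 + 3078} = \frac{1}{3064} \approx 0.00032637$)
$G{\left(h \right)} = 3 + \frac{68 - h}{h}$
$\frac{c}{G{\left(w{\left(-2 \right)} \right)}} = \frac{1}{3064 \left(2 + \frac{68}{5}\right)} = \frac{1}{3064 \cdot \frac{78}{5}} = \frac{1}{3064} \cdot \frac{5}{78} = \frac{5}{238992}$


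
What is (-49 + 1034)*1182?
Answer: 1164270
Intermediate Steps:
(-49 + 1034)*1182 = 985*1182 = 1164270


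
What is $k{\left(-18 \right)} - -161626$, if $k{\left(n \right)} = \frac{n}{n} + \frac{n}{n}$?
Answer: $161628$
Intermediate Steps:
$k{\left(n \right)} = 2$ ($k{\left(n \right)} = 1 + 1 = 2$)
$k{\left(-18 \right)} - -161626 = 2 - -161626 = 2 + 161626 = 161628$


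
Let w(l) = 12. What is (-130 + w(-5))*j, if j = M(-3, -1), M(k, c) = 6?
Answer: -708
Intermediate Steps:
j = 6
(-130 + w(-5))*j = (-130 + 12)*6 = -118*6 = -708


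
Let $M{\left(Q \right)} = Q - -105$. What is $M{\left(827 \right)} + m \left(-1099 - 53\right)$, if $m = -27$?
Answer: $32036$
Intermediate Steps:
$M{\left(Q \right)} = 105 + Q$ ($M{\left(Q \right)} = Q + 105 = 105 + Q$)
$M{\left(827 \right)} + m \left(-1099 - 53\right) = \left(105 + 827\right) - 27 \left(-1099 - 53\right) = 932 - -31104 = 932 + 31104 = 32036$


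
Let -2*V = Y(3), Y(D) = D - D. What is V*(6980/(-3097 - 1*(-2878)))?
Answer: 0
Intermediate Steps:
Y(D) = 0
V = 0 (V = -1/2*0 = 0)
V*(6980/(-3097 - 1*(-2878))) = 0*(6980/(-3097 - 1*(-2878))) = 0*(6980/(-3097 + 2878)) = 0*(6980/(-219)) = 0*(6980*(-1/219)) = 0*(-6980/219) = 0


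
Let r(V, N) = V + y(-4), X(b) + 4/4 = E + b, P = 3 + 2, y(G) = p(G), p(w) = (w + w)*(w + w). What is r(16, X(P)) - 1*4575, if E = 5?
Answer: -4495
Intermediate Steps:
p(w) = 4*w² (p(w) = (2*w)*(2*w) = 4*w²)
y(G) = 4*G²
P = 5
X(b) = 4 + b (X(b) = -1 + (5 + b) = 4 + b)
r(V, N) = 64 + V (r(V, N) = V + 4*(-4)² = V + 4*16 = V + 64 = 64 + V)
r(16, X(P)) - 1*4575 = (64 + 16) - 1*4575 = 80 - 4575 = -4495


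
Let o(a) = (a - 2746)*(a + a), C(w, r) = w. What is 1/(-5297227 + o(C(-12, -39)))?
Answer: -1/5231035 ≈ -1.9117e-7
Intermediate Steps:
o(a) = 2*a*(-2746 + a) (o(a) = (-2746 + a)*(2*a) = 2*a*(-2746 + a))
1/(-5297227 + o(C(-12, -39))) = 1/(-5297227 + 2*(-12)*(-2746 - 12)) = 1/(-5297227 + 2*(-12)*(-2758)) = 1/(-5297227 + 66192) = 1/(-5231035) = -1/5231035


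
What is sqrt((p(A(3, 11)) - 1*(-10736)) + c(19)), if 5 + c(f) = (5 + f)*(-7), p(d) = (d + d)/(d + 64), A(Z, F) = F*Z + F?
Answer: sqrt(855669)/9 ≈ 102.78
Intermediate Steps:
A(Z, F) = F + F*Z
p(d) = 2*d/(64 + d) (p(d) = (2*d)/(64 + d) = 2*d/(64 + d))
c(f) = -40 - 7*f (c(f) = -5 + (5 + f)*(-7) = -5 + (-35 - 7*f) = -40 - 7*f)
sqrt((p(A(3, 11)) - 1*(-10736)) + c(19)) = sqrt((2*(11*(1 + 3))/(64 + 11*(1 + 3)) - 1*(-10736)) + (-40 - 7*19)) = sqrt((2*(11*4)/(64 + 11*4) + 10736) + (-40 - 133)) = sqrt((2*44/(64 + 44) + 10736) - 173) = sqrt((2*44/108 + 10736) - 173) = sqrt((2*44*(1/108) + 10736) - 173) = sqrt((22/27 + 10736) - 173) = sqrt(289894/27 - 173) = sqrt(285223/27) = sqrt(855669)/9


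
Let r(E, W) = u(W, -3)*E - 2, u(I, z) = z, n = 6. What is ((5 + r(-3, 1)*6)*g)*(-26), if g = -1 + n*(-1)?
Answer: 8554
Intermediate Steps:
g = -7 (g = -1 + 6*(-1) = -1 - 6 = -7)
r(E, W) = -2 - 3*E (r(E, W) = -3*E - 2 = -2 - 3*E)
((5 + r(-3, 1)*6)*g)*(-26) = ((5 + (-2 - 3*(-3))*6)*(-7))*(-26) = ((5 + (-2 + 9)*6)*(-7))*(-26) = ((5 + 7*6)*(-7))*(-26) = ((5 + 42)*(-7))*(-26) = (47*(-7))*(-26) = -329*(-26) = 8554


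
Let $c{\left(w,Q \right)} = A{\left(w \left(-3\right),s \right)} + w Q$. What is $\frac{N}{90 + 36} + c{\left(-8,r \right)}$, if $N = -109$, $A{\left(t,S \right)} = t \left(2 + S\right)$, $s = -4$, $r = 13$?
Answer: $- \frac{19261}{126} \approx -152.86$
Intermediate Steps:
$c{\left(w,Q \right)} = 6 w + Q w$ ($c{\left(w,Q \right)} = w \left(-3\right) \left(2 - 4\right) + w Q = - 3 w \left(-2\right) + Q w = 6 w + Q w$)
$\frac{N}{90 + 36} + c{\left(-8,r \right)} = \frac{1}{90 + 36} \left(-109\right) - 8 \left(6 + 13\right) = \frac{1}{126} \left(-109\right) - 152 = - \frac{109}{126} - 152 = - \frac{19261}{126}$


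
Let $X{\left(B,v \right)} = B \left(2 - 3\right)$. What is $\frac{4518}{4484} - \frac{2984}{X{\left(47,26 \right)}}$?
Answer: $\frac{6796301}{105374} \approx 64.497$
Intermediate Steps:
$X{\left(B,v \right)} = - B$ ($X{\left(B,v \right)} = B \left(-1\right) = - B$)
$\frac{4518}{4484} - \frac{2984}{X{\left(47,26 \right)}} = \frac{4518}{4484} - \frac{2984}{\left(-1\right) 47} = 4518 \cdot \frac{1}{4484} - \frac{2984}{-47} = \frac{2259}{2242} - - \frac{2984}{47} = \frac{2259}{2242} + \frac{2984}{47} = \frac{6796301}{105374}$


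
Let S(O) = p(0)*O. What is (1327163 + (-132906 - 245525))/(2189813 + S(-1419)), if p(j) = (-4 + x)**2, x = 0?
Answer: 948732/2167109 ≈ 0.43779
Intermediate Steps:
p(j) = 16 (p(j) = (-4 + 0)**2 = (-4)**2 = 16)
S(O) = 16*O
(1327163 + (-132906 - 245525))/(2189813 + S(-1419)) = (1327163 + (-132906 - 245525))/(2189813 + 16*(-1419)) = (1327163 - 378431)/(2189813 - 22704) = 948732/2167109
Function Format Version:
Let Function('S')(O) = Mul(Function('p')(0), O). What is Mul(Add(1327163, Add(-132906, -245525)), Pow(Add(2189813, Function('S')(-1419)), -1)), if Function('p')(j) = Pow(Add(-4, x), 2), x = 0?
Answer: Rational(948732, 2167109) ≈ 0.43779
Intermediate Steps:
Function('p')(j) = 16 (Function('p')(j) = Pow(Add(-4, 0), 2) = Pow(-4, 2) = 16)
Function('S')(O) = Mul(16, O)
Mul(Add(1327163, Add(-132906, -245525)), Pow(Add(2189813, Function('S')(-1419)), -1)) = Mul(Add(1327163, Add(-132906, -245525)), Pow(Add(2189813, Mul(16, -1419)), -1)) = Mul(Add(1327163, -378431), Pow(Add(2189813, -22704), -1)) = Mul(948732, Pow(2167109, -1)) = Mul(948732, Rational(1, 2167109)) = Rational(948732, 2167109)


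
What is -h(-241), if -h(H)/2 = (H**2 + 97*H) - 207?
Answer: 68994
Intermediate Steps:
h(H) = 414 - 194*H - 2*H**2 (h(H) = -2*((H**2 + 97*H) - 207) = -2*(-207 + H**2 + 97*H) = 414 - 194*H - 2*H**2)
-h(-241) = -(414 - 194*(-241) - 2*(-241)**2) = -(414 + 46754 - 2*58081) = -(414 + 46754 - 116162) = -1*(-68994) = 68994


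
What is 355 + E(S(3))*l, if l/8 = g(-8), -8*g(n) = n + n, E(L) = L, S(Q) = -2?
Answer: 323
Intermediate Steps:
g(n) = -n/4 (g(n) = -(n + n)/8 = -n/4)
l = 16 (l = 8*(-1/4*(-8)) = 8*2 = 16)
355 + E(S(3))*l = 355 - 2*16 = 355 - 32 = 323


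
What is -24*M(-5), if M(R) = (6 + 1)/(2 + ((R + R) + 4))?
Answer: 42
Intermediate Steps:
M(R) = 7/(6 + 2*R) (M(R) = 7/(2 + (2*R + 4)) = 7/(2 + (4 + 2*R)) = 7/(6 + 2*R))
-24*M(-5) = -84/(3 - 5) = -84/(-2) = -84*(-1)/2 = -24*(-7/4) = 42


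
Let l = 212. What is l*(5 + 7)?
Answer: 2544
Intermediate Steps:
l*(5 + 7) = 212*(5 + 7) = 212*12 = 2544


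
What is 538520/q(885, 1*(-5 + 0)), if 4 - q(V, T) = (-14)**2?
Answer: -67315/24 ≈ -2804.8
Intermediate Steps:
q(V, T) = -192 (q(V, T) = 4 - 1*(-14)**2 = 4 - 1*196 = 4 - 196 = -192)
538520/q(885, 1*(-5 + 0)) = 538520/(-192) = 538520*(-1/192) = -67315/24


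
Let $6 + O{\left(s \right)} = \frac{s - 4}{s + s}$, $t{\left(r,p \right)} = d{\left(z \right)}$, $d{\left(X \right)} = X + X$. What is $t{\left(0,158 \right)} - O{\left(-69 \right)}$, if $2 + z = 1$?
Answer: $\frac{479}{138} \approx 3.471$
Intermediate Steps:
$z = -1$ ($z = -2 + 1 = -1$)
$d{\left(X \right)} = 2 X$
$t{\left(r,p \right)} = -2$ ($t{\left(r,p \right)} = 2 \left(-1\right) = -2$)
$O{\left(s \right)} = -6 + \frac{-4 + s}{2 s}$ ($O{\left(s \right)} = -6 + \frac{s - 4}{s + s} = -6 + \frac{-4 + s}{2 s}$)
$t{\left(0,158 \right)} - O{\left(-69 \right)} = -2 - \left(- \frac{11}{2} - \frac{2}{-69}\right) = -2 - \left(- \frac{11}{2} - - \frac{2}{69}\right) = -2 - \left(- \frac{11}{2} + \frac{2}{69}\right) = -2 - - \frac{755}{138} = -2 + \frac{755}{138} = \frac{479}{138}$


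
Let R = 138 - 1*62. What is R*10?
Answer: 760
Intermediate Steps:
R = 76 (R = 138 - 62 = 76)
R*10 = 76*10 = 760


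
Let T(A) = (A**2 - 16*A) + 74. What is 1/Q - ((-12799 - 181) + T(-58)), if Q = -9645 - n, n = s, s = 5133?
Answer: 127297691/14778 ≈ 8614.0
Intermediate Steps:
n = 5133
T(A) = 74 + A**2 - 16*A
Q = -14778 (Q = -9645 - 1*5133 = -9645 - 5133 = -14778)
1/Q - ((-12799 - 181) + T(-58)) = 1/(-14778) - ((-12799 - 181) + (74 + (-58)**2 - 16*(-58))) = -1/14778 - (-12980 + (74 + 3364 + 928)) = -1/14778 - (-12980 + 4366) = -1/14778 - 1*(-8614) = -1/14778 + 8614 = 127297691/14778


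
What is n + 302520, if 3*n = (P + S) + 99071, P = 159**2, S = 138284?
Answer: 1170196/3 ≈ 3.9007e+5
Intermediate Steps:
P = 25281
n = 262636/3 (n = ((25281 + 138284) + 99071)/3 = (163565 + 99071)/3 = (1/3)*262636 = 262636/3 ≈ 87545.)
n + 302520 = 262636/3 + 302520 = 1170196/3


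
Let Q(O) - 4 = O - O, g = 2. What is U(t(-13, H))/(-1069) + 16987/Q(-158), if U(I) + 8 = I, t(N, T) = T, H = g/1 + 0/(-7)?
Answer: 18159127/4276 ≈ 4246.8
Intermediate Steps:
Q(O) = 4 (Q(O) = 4 + (O - O) = 4 + 0 = 4)
H = 2 (H = 2/1 + 0/(-7) = 2*1 + 0*(-1/7) = 2 + 0 = 2)
U(I) = -8 + I
U(t(-13, H))/(-1069) + 16987/Q(-158) = (-8 + 2)/(-1069) + 16987/4 = -6*(-1/1069) + 16987*(1/4) = 6/1069 + 16987/4 = 18159127/4276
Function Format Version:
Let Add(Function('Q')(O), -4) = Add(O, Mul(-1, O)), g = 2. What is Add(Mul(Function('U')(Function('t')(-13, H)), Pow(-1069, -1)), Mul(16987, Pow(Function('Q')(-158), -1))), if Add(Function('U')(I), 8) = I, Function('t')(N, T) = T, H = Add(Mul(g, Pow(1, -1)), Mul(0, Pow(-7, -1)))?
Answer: Rational(18159127, 4276) ≈ 4246.8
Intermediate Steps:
Function('Q')(O) = 4 (Function('Q')(O) = Add(4, Add(O, Mul(-1, O))) = Add(4, 0) = 4)
H = 2 (H = Add(Mul(2, Pow(1, -1)), Mul(0, Pow(-7, -1))) = Add(Mul(2, 1), Mul(0, Rational(-1, 7))) = Add(2, 0) = 2)
Function('U')(I) = Add(-8, I)
Add(Mul(Function('U')(Function('t')(-13, H)), Pow(-1069, -1)), Mul(16987, Pow(Function('Q')(-158), -1))) = Add(Mul(Add(-8, 2), Pow(-1069, -1)), Mul(16987, Pow(4, -1))) = Add(Mul(-6, Rational(-1, 1069)), Mul(16987, Rational(1, 4))) = Add(Rational(6, 1069), Rational(16987, 4)) = Rational(18159127, 4276)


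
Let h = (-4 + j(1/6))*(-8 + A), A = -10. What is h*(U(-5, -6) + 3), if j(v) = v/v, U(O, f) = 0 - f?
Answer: 486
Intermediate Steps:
U(O, f) = -f
j(v) = 1
h = 54 (h = (-4 + 1)*(-8 - 10) = -3*(-18) = 54)
h*(U(-5, -6) + 3) = 54*(-1*(-6) + 3) = 54*(6 + 3) = 54*9 = 486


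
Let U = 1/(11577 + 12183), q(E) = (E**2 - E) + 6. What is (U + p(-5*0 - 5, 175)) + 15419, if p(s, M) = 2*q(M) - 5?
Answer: 1813505761/23760 ≈ 76326.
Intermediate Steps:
q(E) = 6 + E**2 - E
p(s, M) = 7 - 2*M + 2*M**2 (p(s, M) = 2*(6 + M**2 - M) - 5 = (12 - 2*M + 2*M**2) - 5 = 7 - 2*M + 2*M**2)
U = 1/23760 ≈ 4.2088e-5
(U + p(-5*0 - 5, 175)) + 15419 = (1/23760 + (7 - 2*175 + 2*175**2)) + 15419 = (1/23760 + (7 - 350 + 2*30625)) + 15419 = (1/23760 + (7 - 350 + 61250)) + 15419 = (1/23760 + 60907) + 15419 = 1447150321/23760 + 15419 = 1813505761/23760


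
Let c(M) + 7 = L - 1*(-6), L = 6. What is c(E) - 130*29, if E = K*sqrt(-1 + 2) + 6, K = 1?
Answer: -3765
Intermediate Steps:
E = 7 (E = 1*sqrt(-1 + 2) + 6 = 1*sqrt(1) + 6 = 1*1 + 6 = 1 + 6 = 7)
c(M) = 5 (c(M) = -7 + (6 - 1*(-6)) = -7 + (6 + 6) = -7 + 12 = 5)
c(E) - 130*29 = 5 - 130*29 = 5 - 3770 = -3765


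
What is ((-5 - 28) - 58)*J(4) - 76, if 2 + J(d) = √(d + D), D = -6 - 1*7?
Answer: 106 - 273*I ≈ 106.0 - 273.0*I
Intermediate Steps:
D = -13 (D = -6 - 7 = -13)
J(d) = -2 + √(-13 + d) (J(d) = -2 + √(d - 13) = -2 + √(-13 + d))
((-5 - 28) - 58)*J(4) - 76 = ((-5 - 28) - 58)*(-2 + √(-13 + 4)) - 76 = (-33 - 58)*(-2 + √(-9)) - 76 = -91*(-2 + 3*I) - 76 = (182 - 273*I) - 76 = 106 - 273*I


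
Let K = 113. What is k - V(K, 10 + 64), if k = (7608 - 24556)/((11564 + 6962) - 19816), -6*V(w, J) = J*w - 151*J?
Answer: -293816/645 ≈ -455.53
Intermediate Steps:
V(w, J) = 151*J/6 - J*w/6 (V(w, J) = -(J*w - 151*J)/6 = -(-151*J + J*w)/6 = 151*J/6 - J*w/6)
k = 8474/645 (k = -16948/(18526 - 19816) = -16948/(-1290) = -16948*(-1/1290) = 8474/645 ≈ 13.138)
k - V(K, 10 + 64) = 8474/645 - (10 + 64)*(151 - 1*113)/6 = 8474/645 - 74*(151 - 113)/6 = 8474/645 - 74*38/6 = 8474/645 - 1*1406/3 = 8474/645 - 1406/3 = -293816/645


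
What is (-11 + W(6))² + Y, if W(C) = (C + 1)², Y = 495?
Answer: 1939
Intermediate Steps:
W(C) = (1 + C)²
(-11 + W(6))² + Y = (-11 + (1 + 6)²)² + 495 = (-11 + 7²)² + 495 = (-11 + 49)² + 495 = 38² + 495 = 1444 + 495 = 1939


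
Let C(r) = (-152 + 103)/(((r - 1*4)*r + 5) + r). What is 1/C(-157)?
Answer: -25125/49 ≈ -512.75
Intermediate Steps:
C(r) = -49/(5 + r + r*(-4 + r)) (C(r) = -49/(((r - 4)*r + 5) + r) = -49/(((-4 + r)*r + 5) + r) = -49/((r*(-4 + r) + 5) + r) = -49/((5 + r*(-4 + r)) + r) = -49/(5 + r + r*(-4 + r)))
1/C(-157) = 1/(-49/(5 + (-157)**2 - 3*(-157))) = 1/(-49/(5 + 24649 + 471)) = 1/(-49/25125) = -25125/49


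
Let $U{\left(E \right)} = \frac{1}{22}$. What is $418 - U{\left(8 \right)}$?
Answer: $\frac{9195}{22} \approx 417.95$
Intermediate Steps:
$U{\left(E \right)} = \frac{1}{22}$
$418 - U{\left(8 \right)} = 418 - \frac{1}{22} = \frac{9195}{22}$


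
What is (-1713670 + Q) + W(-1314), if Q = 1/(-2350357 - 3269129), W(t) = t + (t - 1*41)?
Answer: -9644942981755/5619486 ≈ -1.7163e+6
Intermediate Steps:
W(t) = -41 + 2*t (W(t) = t + (t - 41) = t + (-41 + t) = -41 + 2*t)
Q = -1/5619486 (Q = 1/(-5619486) = -1/5619486 ≈ -1.7795e-7)
(-1713670 + Q) + W(-1314) = (-1713670 - 1/5619486) + (-41 + 2*(-1314)) = -9629944573621/5619486 + (-41 - 2628) = -9629944573621/5619486 - 2669 = -9644942981755/5619486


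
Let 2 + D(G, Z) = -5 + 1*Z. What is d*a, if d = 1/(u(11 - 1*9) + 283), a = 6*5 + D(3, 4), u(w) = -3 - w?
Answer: 27/278 ≈ 0.097122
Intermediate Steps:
D(G, Z) = -7 + Z (D(G, Z) = -2 + (-5 + 1*Z) = -2 + (-5 + Z) = -7 + Z)
a = 27 (a = 6*5 + (-7 + 4) = 30 - 3 = 27)
d = 1/278 (d = 1/((-3 - (11 - 1*9)) + 283) = 1/((-3 - (11 - 9)) + 283) = 1/((-3 - 1*2) + 283) = 1/((-3 - 2) + 283) = 1/(-5 + 283) = 1/278 ≈ 0.0035971)
d*a = (1/278)*27 = 27/278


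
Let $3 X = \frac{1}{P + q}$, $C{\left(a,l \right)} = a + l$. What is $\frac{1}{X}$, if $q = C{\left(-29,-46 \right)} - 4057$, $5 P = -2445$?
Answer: $-13863$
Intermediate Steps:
$P = -489$ ($P = \frac{1}{5} \left(-2445\right) = -489$)
$q = -4132$ ($q = \left(-29 - 46\right) - 4057 = -75 - 4057 = -4132$)
$X = - \frac{1}{13863}$ ($X = \frac{1}{3 \left(-489 - 4132\right)} = \frac{1}{3 \left(-4621\right)} = \frac{1}{3} \left(- \frac{1}{4621}\right) = - \frac{1}{13863} \approx -7.2134 \cdot 10^{-5}$)
$\frac{1}{X} = \frac{1}{- \frac{1}{13863}} = -13863$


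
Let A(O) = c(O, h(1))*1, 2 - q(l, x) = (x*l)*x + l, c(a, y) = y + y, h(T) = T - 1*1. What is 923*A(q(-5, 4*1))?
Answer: 0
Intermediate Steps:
h(T) = -1 + T (h(T) = T - 1 = -1 + T)
c(a, y) = 2*y
q(l, x) = 2 - l - l*x² (q(l, x) = 2 - ((x*l)*x + l) = 2 - ((l*x)*x + l) = 2 - (l*x² + l) = 2 - (l + l*x²) = 2 + (-l - l*x²) = 2 - l - l*x²)
A(O) = 0 (A(O) = (2*(-1 + 1))*1 = (2*0)*1 = 0*1 = 0)
923*A(q(-5, 4*1)) = 923*0 = 0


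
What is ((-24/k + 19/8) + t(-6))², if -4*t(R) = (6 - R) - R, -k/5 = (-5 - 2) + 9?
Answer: 121/1600 ≈ 0.075625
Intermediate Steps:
k = -10 (k = -5*((-5 - 2) + 9) = -5*(-7 + 9) = -5*2 = -10)
t(R) = -3/2 + R/2 (t(R) = -((6 - R) - R)/4 = -(6 - 2*R)/4 = -3/2 + R/2)
((-24/k + 19/8) + t(-6))² = ((-24/(-10) + 19/8) + (-3/2 + (½)*(-6)))² = ((-24*(-⅒) + 19*(⅛)) + (-3/2 - 3))² = ((12/5 + 19/8) - 9/2)² = (191/40 - 9/2)² = (11/40)² = 121/1600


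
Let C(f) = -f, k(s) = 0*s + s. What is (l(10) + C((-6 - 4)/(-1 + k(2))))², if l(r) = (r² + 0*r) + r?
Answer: 14400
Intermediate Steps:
k(s) = s (k(s) = 0 + s = s)
l(r) = r + r² (l(r) = (r² + 0) + r = r² + r = r + r²)
(l(10) + C((-6 - 4)/(-1 + k(2))))² = (10*(1 + 10) - (-6 - 4)/(-1 + 2))² = (10*11 - (-10)/1)² = (110 - (-10))² = (110 - 1*(-10))² = (110 + 10)² = 120² = 14400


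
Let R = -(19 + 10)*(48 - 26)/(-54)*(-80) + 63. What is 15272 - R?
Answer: 436163/27 ≈ 16154.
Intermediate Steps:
R = -23819/27 (R = -29*22*(-1)/54*(-80) + 63 = -638*(-1)/54*(-80) + 63 = -1*(-319/27)*(-80) + 63 = (319/27)*(-80) + 63 = -25520/27 + 63 = -23819/27 ≈ -882.19)
15272 - R = 15272 - 1*(-23819/27) = 15272 + 23819/27 = 436163/27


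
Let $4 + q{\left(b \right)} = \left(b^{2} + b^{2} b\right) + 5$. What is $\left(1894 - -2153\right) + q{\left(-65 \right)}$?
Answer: $-266352$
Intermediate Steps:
$q{\left(b \right)} = 1 + b^{2} + b^{3}$ ($q{\left(b \right)} = -4 + \left(\left(b^{2} + b^{2} b\right) + 5\right) = -4 + \left(\left(b^{2} + b^{3}\right) + 5\right) = -4 + \left(5 + b^{2} + b^{3}\right) = 1 + b^{2} + b^{3}$)
$\left(1894 - -2153\right) + q{\left(-65 \right)} = \left(1894 - -2153\right) + \left(1 + \left(-65\right)^{2} + \left(-65\right)^{3}\right) = \left(1894 + 2153\right) + \left(1 + 4225 - 274625\right) = 4047 - 270399 = -266352$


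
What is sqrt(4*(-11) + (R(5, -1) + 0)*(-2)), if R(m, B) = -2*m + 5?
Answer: I*sqrt(34) ≈ 5.8309*I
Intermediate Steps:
R(m, B) = 5 - 2*m
sqrt(4*(-11) + (R(5, -1) + 0)*(-2)) = sqrt(4*(-11) + ((5 - 2*5) + 0)*(-2)) = sqrt(-44 + ((5 - 10) + 0)*(-2)) = sqrt(-44 + (-5 + 0)*(-2)) = sqrt(-44 - 5*(-2)) = sqrt(-44 + 10) = sqrt(-34) = I*sqrt(34)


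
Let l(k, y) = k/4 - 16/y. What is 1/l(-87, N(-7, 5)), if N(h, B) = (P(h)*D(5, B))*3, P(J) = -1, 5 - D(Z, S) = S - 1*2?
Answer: -12/229 ≈ -0.052402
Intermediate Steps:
D(Z, S) = 7 - S (D(Z, S) = 5 - (S - 1*2) = 5 - (S - 2) = 5 - (-2 + S) = 5 + (2 - S) = 7 - S)
N(h, B) = -21 + 3*B (N(h, B) = -(7 - B)*3 = (-7 + B)*3 = -21 + 3*B)
l(k, y) = -16/y + k/4 (l(k, y) = k*(¼) - 16/y = k/4 - 16/y = -16/y + k/4)
1/l(-87, N(-7, 5)) = 1/(-16/(-21 + 3*5) + (¼)*(-87)) = 1/(-16/(-21 + 15) - 87/4) = 1/(-16/(-6) - 87/4) = 1/(-16*(-⅙) - 87/4) = 1/(8/3 - 87/4) = 1/(-229/12) = -12/229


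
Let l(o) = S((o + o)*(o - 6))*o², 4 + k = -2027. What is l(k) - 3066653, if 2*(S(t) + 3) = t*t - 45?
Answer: 282411087349625254679/2 ≈ 1.4121e+20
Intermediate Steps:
k = -2031 (k = -4 - 2027 = -2031)
S(t) = -51/2 + t²/2 (S(t) = -3 + (t*t - 45)/2 = -3 + (t² - 45)/2 = -3 + (-45 + t²)/2 = -3 + (-45/2 + t²/2) = -51/2 + t²/2)
l(o) = o²*(-51/2 + 2*o²*(-6 + o)²) (l(o) = (-51/2 + ((o + o)*(o - 6))²/2)*o² = (-51/2 + ((2*o)*(-6 + o))²/2)*o² = (-51/2 + (2*o*(-6 + o))²/2)*o² = (-51/2 + (4*o²*(-6 + o)²)/2)*o² = (-51/2 + 2*o²*(-6 + o)²)*o² = o²*(-51/2 + 2*o²*(-6 + o)²))
l(k) - 3066653 = (½)*(-2031)²*(-51 + 4*(-2031)²*(-6 - 2031)²) - 3066653 = (½)*4124961*(-51 + 4*4124961*(-2037)²) - 3066653 = (½)*4124961*(-51 + 4*4124961*4149369) - 3066653 = (½)*4124961*(-51 + 68463941198436) - 3066653 = (½)*4124961*68463941198385 - 3066653 = 282411087349631387985/2 - 3066653 = 282411087349625254679/2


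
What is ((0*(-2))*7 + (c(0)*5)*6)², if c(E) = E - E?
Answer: 0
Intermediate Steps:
c(E) = 0
((0*(-2))*7 + (c(0)*5)*6)² = ((0*(-2))*7 + (0*5)*6)² = (0*7 + 0*6)² = (0 + 0)² = 0² = 0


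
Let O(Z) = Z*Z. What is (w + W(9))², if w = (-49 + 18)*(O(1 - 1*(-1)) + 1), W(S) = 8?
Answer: 21609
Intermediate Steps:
O(Z) = Z²
w = -155 (w = (-49 + 18)*((1 - 1*(-1))² + 1) = -31*((1 + 1)² + 1) = -31*(2² + 1) = -31*(4 + 1) = -31*5 = -155)
(w + W(9))² = (-155 + 8)² = (-147)² = 21609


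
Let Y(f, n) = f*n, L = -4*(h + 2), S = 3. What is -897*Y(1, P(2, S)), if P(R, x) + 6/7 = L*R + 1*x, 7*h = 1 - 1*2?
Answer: 79833/7 ≈ 11405.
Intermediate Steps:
h = -⅐ (h = (1 - 1*2)/7 = (1 - 2)/7 = (⅐)*(-1) = -⅐ ≈ -0.14286)
L = -52/7 (L = -4*(-⅐ + 2) = -4*13/7 = -52/7 ≈ -7.4286)
P(R, x) = -6/7 + x - 52*R/7 (P(R, x) = -6/7 + (-52*R/7 + 1*x) = -6/7 + (-52*R/7 + x) = -6/7 + (x - 52*R/7) = -6/7 + x - 52*R/7)
-897*Y(1, P(2, S)) = -897*(-6/7 + 3 - 52/7*2) = -897*(-6/7 + 3 - 104/7) = -897*(-89)/7 = -897*(-89/7) = 79833/7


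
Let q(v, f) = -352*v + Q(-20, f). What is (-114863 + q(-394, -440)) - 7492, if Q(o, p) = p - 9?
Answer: 15884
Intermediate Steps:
Q(o, p) = -9 + p
q(v, f) = -9 + f - 352*v (q(v, f) = -352*v + (-9 + f) = -9 + f - 352*v)
(-114863 + q(-394, -440)) - 7492 = (-114863 + (-9 - 440 - 352*(-394))) - 7492 = (-114863 + (-9 - 440 + 138688)) - 7492 = (-114863 + 138239) - 7492 = 23376 - 7492 = 15884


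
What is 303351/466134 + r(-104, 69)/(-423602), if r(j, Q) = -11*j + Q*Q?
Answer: 10478964086/16454607889 ≈ 0.63684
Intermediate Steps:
r(j, Q) = Q² - 11*j (r(j, Q) = -11*j + Q² = Q² - 11*j)
303351/466134 + r(-104, 69)/(-423602) = 303351/466134 + (69² - 11*(-104))/(-423602) = 303351*(1/466134) + (4761 + 1144)*(-1/423602) = 101117/155378 + 5905*(-1/423602) = 101117/155378 - 5905/423602 = 10478964086/16454607889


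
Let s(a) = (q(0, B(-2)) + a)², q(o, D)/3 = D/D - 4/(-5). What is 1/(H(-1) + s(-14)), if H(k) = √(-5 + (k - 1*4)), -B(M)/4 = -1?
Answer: 46225/3425051 - 625*I*√10/3425051 ≈ 0.013496 - 0.00057705*I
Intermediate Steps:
B(M) = 4 (B(M) = -4*(-1) = 4)
q(o, D) = 27/5 (q(o, D) = 3*(D/D - 4/(-5)) = 3*(1 - 4*(-⅕)) = 3*(1 + ⅘) = 3*(9/5) = 27/5)
s(a) = (27/5 + a)²
H(k) = √(-9 + k) (H(k) = √(-5 + (k - 4)) = √(-5 + (-4 + k)) = √(-9 + k))
1/(H(-1) + s(-14)) = 1/(√(-9 - 1) + (27 + 5*(-14))²/25) = 1/(√(-10) + (27 - 70)²/25) = 1/(I*√10 + (1/25)*(-43)²) = 1/(I*√10 + (1/25)*1849) = 1/(I*√10 + 1849/25) = 1/(1849/25 + I*√10)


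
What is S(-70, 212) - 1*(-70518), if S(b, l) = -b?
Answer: 70588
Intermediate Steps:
S(-70, 212) - 1*(-70518) = -1*(-70) - 1*(-70518) = 70 + 70518 = 70588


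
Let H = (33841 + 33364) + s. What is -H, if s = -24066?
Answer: -43139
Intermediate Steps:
H = 43139 (H = (33841 + 33364) - 24066 = 67205 - 24066 = 43139)
-H = -1*43139 = -43139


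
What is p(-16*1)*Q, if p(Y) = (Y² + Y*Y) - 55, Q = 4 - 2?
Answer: 914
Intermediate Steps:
Q = 2
p(Y) = -55 + 2*Y² (p(Y) = (Y² + Y²) - 55 = 2*Y² - 55 = -55 + 2*Y²)
p(-16*1)*Q = (-55 + 2*(-16*1)²)*2 = (-55 + 2*(-16)²)*2 = (-55 + 2*256)*2 = (-55 + 512)*2 = 457*2 = 914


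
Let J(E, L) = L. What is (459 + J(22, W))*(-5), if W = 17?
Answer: -2380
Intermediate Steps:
(459 + J(22, W))*(-5) = (459 + 17)*(-5) = 476*(-5) = -2380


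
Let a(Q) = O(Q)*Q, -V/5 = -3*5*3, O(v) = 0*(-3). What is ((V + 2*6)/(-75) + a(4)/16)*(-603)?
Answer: 47637/25 ≈ 1905.5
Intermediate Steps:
O(v) = 0
V = 225 (V = -5*(-3*5)*3 = -(-75)*3 = -5*(-45) = 225)
a(Q) = 0 (a(Q) = 0*Q = 0)
((V + 2*6)/(-75) + a(4)/16)*(-603) = ((225 + 2*6)/(-75) + 0/16)*(-603) = ((225 + 12)*(-1/75) + 0*(1/16))*(-603) = (237*(-1/75) + 0)*(-603) = (-79/25 + 0)*(-603) = -79/25*(-603) = 47637/25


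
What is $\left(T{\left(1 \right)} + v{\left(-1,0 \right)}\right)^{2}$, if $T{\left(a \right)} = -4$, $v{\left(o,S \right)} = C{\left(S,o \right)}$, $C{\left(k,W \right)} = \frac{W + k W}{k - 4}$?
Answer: $\frac{225}{16} \approx 14.063$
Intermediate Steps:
$C{\left(k,W \right)} = \frac{W + W k}{-4 + k}$
$v{\left(o,S \right)} = \frac{o \left(1 + S\right)}{-4 + S}$
$\left(T{\left(1 \right)} + v{\left(-1,0 \right)}\right)^{2} = \left(-4 - \frac{1 + 0}{-4 + 0}\right)^{2} = \left(-4 - \frac{1}{-4} \cdot 1\right)^{2} = \left(-4 - \left(- \frac{1}{4}\right) 1\right)^{2} = \left(-4 + \frac{1}{4}\right)^{2} = \left(- \frac{15}{4}\right)^{2} = \frac{225}{16}$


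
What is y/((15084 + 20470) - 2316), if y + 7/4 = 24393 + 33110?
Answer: 230005/132952 ≈ 1.7300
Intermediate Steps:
y = 230005/4 (y = -7/4 + (24393 + 33110) = -7/4 + 57503 = 230005/4 ≈ 57501.)
y/((15084 + 20470) - 2316) = 230005/(4*((15084 + 20470) - 2316)) = 230005/(4*(35554 - 2316)) = (230005/4)/33238 = (230005/4)*(1/33238) = 230005/132952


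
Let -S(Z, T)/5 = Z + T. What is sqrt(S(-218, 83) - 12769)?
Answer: I*sqrt(12094) ≈ 109.97*I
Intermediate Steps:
S(Z, T) = -5*T - 5*Z (S(Z, T) = -5*(Z + T) = -5*(T + Z) = -5*T - 5*Z)
sqrt(S(-218, 83) - 12769) = sqrt((-5*83 - 5*(-218)) - 12769) = sqrt((-415 + 1090) - 12769) = sqrt(675 - 12769) = sqrt(-12094) = I*sqrt(12094)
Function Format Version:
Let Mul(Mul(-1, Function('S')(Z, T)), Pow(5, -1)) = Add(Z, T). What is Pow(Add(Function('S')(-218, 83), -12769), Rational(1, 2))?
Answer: Mul(I, Pow(12094, Rational(1, 2))) ≈ Mul(109.97, I)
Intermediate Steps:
Function('S')(Z, T) = Add(Mul(-5, T), Mul(-5, Z)) (Function('S')(Z, T) = Mul(-5, Add(Z, T)) = Mul(-5, Add(T, Z)) = Add(Mul(-5, T), Mul(-5, Z)))
Pow(Add(Function('S')(-218, 83), -12769), Rational(1, 2)) = Pow(Add(Add(Mul(-5, 83), Mul(-5, -218)), -12769), Rational(1, 2)) = Pow(Add(Add(-415, 1090), -12769), Rational(1, 2)) = Pow(Add(675, -12769), Rational(1, 2)) = Pow(-12094, Rational(1, 2)) = Mul(I, Pow(12094, Rational(1, 2)))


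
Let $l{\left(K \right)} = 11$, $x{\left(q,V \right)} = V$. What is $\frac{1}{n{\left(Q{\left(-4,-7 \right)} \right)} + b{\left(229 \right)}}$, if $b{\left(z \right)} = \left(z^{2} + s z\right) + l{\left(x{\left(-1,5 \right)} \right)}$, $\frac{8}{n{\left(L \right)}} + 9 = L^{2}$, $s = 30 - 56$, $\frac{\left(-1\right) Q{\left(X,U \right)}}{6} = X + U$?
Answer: $\frac{4347}{202126814} \approx 2.1506 \cdot 10^{-5}$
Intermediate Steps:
$Q{\left(X,U \right)} = - 6 U - 6 X$ ($Q{\left(X,U \right)} = - 6 \left(X + U\right) = - 6 \left(U + X\right) = - 6 U - 6 X$)
$s = -26$ ($s = 30 - 56 = -26$)
$n{\left(L \right)} = \frac{8}{-9 + L^{2}}$
$b{\left(z \right)} = 11 + z^{2} - 26 z$ ($b{\left(z \right)} = \left(z^{2} - 26 z\right) + 11 = 11 + z^{2} - 26 z$)
$\frac{1}{n{\left(Q{\left(-4,-7 \right)} \right)} + b{\left(229 \right)}} = \frac{1}{\frac{8}{-9 + \left(\left(-6\right) \left(-7\right) - -24\right)^{2}} + \left(11 + 229^{2} - 5954\right)} = \frac{1}{\frac{8}{-9 + \left(42 + 24\right)^{2}} + \left(11 + 52441 - 5954\right)} = \frac{1}{\frac{8}{-9 + 66^{2}} + 46498} = \frac{1}{\frac{8}{-9 + 4356} + 46498} = \frac{1}{\frac{8}{4347} + 46498} = \frac{1}{\frac{202126814}{4347}} = \frac{4347}{202126814}$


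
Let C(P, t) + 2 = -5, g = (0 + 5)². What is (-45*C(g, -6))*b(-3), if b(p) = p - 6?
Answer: -2835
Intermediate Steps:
g = 25 (g = 5² = 25)
C(P, t) = -7 (C(P, t) = -2 - 5 = -7)
b(p) = -6 + p
(-45*C(g, -6))*b(-3) = (-45*(-7))*(-6 - 3) = 315*(-9) = -2835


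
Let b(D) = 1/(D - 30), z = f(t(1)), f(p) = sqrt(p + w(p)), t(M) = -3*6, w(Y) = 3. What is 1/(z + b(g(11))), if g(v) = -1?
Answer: -31/14416 - 961*I*sqrt(15)/14416 ≈ -0.0021504 - 0.25818*I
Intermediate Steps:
t(M) = -18
f(p) = sqrt(3 + p) (f(p) = sqrt(p + 3) = sqrt(3 + p))
z = I*sqrt(15) (z = sqrt(3 - 18) = sqrt(-15) = I*sqrt(15) ≈ 3.873*I)
b(D) = 1/(-30 + D)
1/(z + b(g(11))) = 1/(I*sqrt(15) + 1/(-30 - 1)) = 1/(I*sqrt(15) + 1/(-31)) = 1/(I*sqrt(15) - 1/31) = 1/(-1/31 + I*sqrt(15))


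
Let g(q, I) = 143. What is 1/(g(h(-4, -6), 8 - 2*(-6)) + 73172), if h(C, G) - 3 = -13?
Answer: 1/73315 ≈ 1.3640e-5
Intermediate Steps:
h(C, G) = -10 (h(C, G) = 3 - 13 = -10)
1/(g(h(-4, -6), 8 - 2*(-6)) + 73172) = 1/(143 + 73172) = 1/73315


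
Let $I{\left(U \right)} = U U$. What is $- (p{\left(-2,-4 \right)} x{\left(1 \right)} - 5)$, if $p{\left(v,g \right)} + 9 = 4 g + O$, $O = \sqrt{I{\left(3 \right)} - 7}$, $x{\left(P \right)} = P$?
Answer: $30 - \sqrt{2} \approx 28.586$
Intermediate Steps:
$I{\left(U \right)} = U^{2}$
$O = \sqrt{2}$ ($O = \sqrt{3^{2} - 7} = \sqrt{9 - 7} = \sqrt{2} \approx 1.4142$)
$p{\left(v,g \right)} = -9 + \sqrt{2} + 4 g$ ($p{\left(v,g \right)} = -9 + \left(4 g + \sqrt{2}\right) = -9 + \left(\sqrt{2} + 4 g\right) = -9 + \sqrt{2} + 4 g$)
$- (p{\left(-2,-4 \right)} x{\left(1 \right)} - 5) = - (\left(-9 + \sqrt{2} + 4 \left(-4\right)\right) 1 - 5) = - (\left(-9 + \sqrt{2} - 16\right) 1 - 5) = - (\left(-25 + \sqrt{2}\right) 1 - 5) = - (\left(-25 + \sqrt{2}\right) - 5) = - (-30 + \sqrt{2}) = 30 - \sqrt{2}$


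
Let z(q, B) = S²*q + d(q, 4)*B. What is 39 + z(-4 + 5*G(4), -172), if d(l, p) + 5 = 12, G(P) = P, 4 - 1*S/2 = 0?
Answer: -141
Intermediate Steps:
S = 8 (S = 8 - 2*0 = 8 + 0 = 8)
d(l, p) = 7 (d(l, p) = -5 + 12 = 7)
z(q, B) = 7*B + 64*q (z(q, B) = 8²*q + 7*B = 64*q + 7*B = 7*B + 64*q)
39 + z(-4 + 5*G(4), -172) = 39 + (7*(-172) + 64*(-4 + 5*4)) = 39 + (-1204 + 64*(-4 + 20)) = 39 + (-1204 + 64*16) = 39 + (-1204 + 1024) = 39 - 180 = -141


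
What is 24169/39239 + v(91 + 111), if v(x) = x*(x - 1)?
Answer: 1593206047/39239 ≈ 40603.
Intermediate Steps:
v(x) = x*(-1 + x)
24169/39239 + v(91 + 111) = 24169/39239 + (91 + 111)*(-1 + (91 + 111)) = 24169*(1/39239) + 202*(-1 + 202) = 24169/39239 + 202*201 = 24169/39239 + 40602 = 1593206047/39239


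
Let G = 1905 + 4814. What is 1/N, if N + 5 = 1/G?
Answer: -6719/33594 ≈ -0.20001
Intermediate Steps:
G = 6719
N = -33594/6719 (N = -5 + 1/6719 = -33594/6719 ≈ -4.9998)
1/N = 1/(-33594/6719) = -6719/33594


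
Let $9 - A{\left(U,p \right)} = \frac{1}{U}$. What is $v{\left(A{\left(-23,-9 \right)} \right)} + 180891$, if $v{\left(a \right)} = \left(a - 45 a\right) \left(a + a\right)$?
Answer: $\frac{91884107}{529} \approx 1.7369 \cdot 10^{5}$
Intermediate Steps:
$A{\left(U,p \right)} = 9 - \frac{1}{U}$
$v{\left(a \right)} = - 88 a^{2}$ ($v{\left(a \right)} = - 44 a 2 a = - 88 a^{2}$)
$v{\left(A{\left(-23,-9 \right)} \right)} + 180891 = - 88 \left(9 - \frac{1}{-23}\right)^{2} + 180891 = - 88 \left(9 - - \frac{1}{23}\right)^{2} + 180891 = - 88 \left(9 + \frac{1}{23}\right)^{2} + 180891 = - 88 \left(\frac{208}{23}\right)^{2} + 180891 = \left(-88\right) \frac{43264}{529} + 180891 = - \frac{3807232}{529} + 180891 = \frac{91884107}{529}$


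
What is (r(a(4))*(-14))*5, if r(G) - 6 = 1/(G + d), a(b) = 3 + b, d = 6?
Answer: -5530/13 ≈ -425.38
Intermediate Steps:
r(G) = 6 + 1/(6 + G) (r(G) = 6 + 1/(G + 6) = 6 + 1/(6 + G))
(r(a(4))*(-14))*5 = (((37 + 6*(3 + 4))/(6 + (3 + 4)))*(-14))*5 = (((37 + 6*7)/(6 + 7))*(-14))*5 = (((37 + 42)/13)*(-14))*5 = (((1/13)*79)*(-14))*5 = ((79/13)*(-14))*5 = -1106/13*5 = -5530/13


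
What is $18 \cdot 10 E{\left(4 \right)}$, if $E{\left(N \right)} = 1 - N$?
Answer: $-540$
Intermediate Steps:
$18 \cdot 10 E{\left(4 \right)} = 18 \cdot 10 \left(1 - 4\right) = 180 \left(1 - 4\right) = 180 \left(-3\right) = -540$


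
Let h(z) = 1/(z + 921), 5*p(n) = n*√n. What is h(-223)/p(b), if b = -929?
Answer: 5*I*√929/602402618 ≈ 2.5298e-7*I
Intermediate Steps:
p(n) = n^(3/2)/5 (p(n) = (n*√n)/5 = n^(3/2)/5)
h(z) = 1/(921 + z)
h(-223)/p(b) = 1/((921 - 223)*(((-929)^(3/2)/5))) = 1/(698*(((-929*I*√929)/5))) = 1/(698*((-929*I*√929/5))) = (5*I*√929/863041)/698 = 5*I*√929/602402618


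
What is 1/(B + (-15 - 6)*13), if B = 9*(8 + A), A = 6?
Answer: -1/147 ≈ -0.0068027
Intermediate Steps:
B = 126 (B = 9*(8 + 6) = 9*14 = 126)
1/(B + (-15 - 6)*13) = 1/(126 + (-15 - 6)*13) = 1/(126 - 21*13) = 1/(126 - 273) = 1/(-147) = -1/147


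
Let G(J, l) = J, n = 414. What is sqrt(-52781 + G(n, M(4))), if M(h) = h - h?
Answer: I*sqrt(52367) ≈ 228.84*I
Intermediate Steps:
M(h) = 0
sqrt(-52781 + G(n, M(4))) = sqrt(-52781 + 414) = sqrt(-52367) = I*sqrt(52367)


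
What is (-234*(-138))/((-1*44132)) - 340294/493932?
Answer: -3870988369/2724775878 ≈ -1.4207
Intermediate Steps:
(-234*(-138))/((-1*44132)) - 340294/493932 = 32292/(-44132) - 340294*1/493932 = 32292*(-1/44132) - 170147/246966 = -8073/11033 - 170147/246966 = -3870988369/2724775878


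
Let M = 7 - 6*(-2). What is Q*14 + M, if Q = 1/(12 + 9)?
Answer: 59/3 ≈ 19.667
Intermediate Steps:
M = 19 (M = 7 - 1*(-12) = 7 + 12 = 19)
Q = 1/21 ≈ 0.047619
Q*14 + M = (1/21)*14 + 19 = ⅔ + 19 = 59/3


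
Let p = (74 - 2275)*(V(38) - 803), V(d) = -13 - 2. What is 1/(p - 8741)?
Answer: 1/1791677 ≈ 5.5814e-7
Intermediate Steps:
V(d) = -15
p = 1800418 (p = (74 - 2275)*(-15 - 803) = -2201*(-818) = 1800418)
1/(p - 8741) = 1/(1800418 - 8741) = 1/1791677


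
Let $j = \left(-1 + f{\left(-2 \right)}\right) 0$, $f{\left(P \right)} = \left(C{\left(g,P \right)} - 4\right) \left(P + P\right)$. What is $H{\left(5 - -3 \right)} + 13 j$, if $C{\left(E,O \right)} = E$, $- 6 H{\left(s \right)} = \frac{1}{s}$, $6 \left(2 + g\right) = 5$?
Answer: $- \frac{1}{48} \approx -0.020833$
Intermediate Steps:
$g = - \frac{7}{6}$ ($g = -2 + \frac{1}{6} \cdot 5 = -2 + \frac{5}{6} = - \frac{7}{6} \approx -1.1667$)
$H{\left(s \right)} = - \frac{1}{6 s}$
$f{\left(P \right)} = - \frac{31 P}{3}$ ($f{\left(P \right)} = \left(- \frac{7}{6} - 4\right) \left(P + P\right) = - \frac{31 \cdot 2 P}{6} = - \frac{31 P}{3}$)
$j = 0$ ($j = \left(-1 - - \frac{62}{3}\right) 0 = \left(-1 + \frac{62}{3}\right) 0 = \frac{59}{3} \cdot 0 = 0$)
$H{\left(5 - -3 \right)} + 13 j = - \frac{1}{6 \left(5 - -3\right)} + 13 \cdot 0 = - \frac{1}{6 \left(5 + 3\right)} + 0 = - \frac{1}{6 \cdot 8} + 0 = \left(- \frac{1}{6}\right) \frac{1}{8} + 0 = - \frac{1}{48} + 0 = - \frac{1}{48}$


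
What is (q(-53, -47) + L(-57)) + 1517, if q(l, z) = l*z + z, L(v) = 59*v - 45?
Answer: 553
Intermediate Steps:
L(v) = -45 + 59*v
q(l, z) = z + l*z
(q(-53, -47) + L(-57)) + 1517 = (-47*(1 - 53) + (-45 + 59*(-57))) + 1517 = (-47*(-52) + (-45 - 3363)) + 1517 = (2444 - 3408) + 1517 = -964 + 1517 = 553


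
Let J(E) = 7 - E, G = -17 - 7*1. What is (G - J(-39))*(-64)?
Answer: 4480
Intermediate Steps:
G = -24 (G = -17 - 7 = -24)
(G - J(-39))*(-64) = (-24 - (7 - 1*(-39)))*(-64) = (-24 - (7 + 39))*(-64) = (-24 - 1*46)*(-64) = (-24 - 46)*(-64) = -70*(-64) = 4480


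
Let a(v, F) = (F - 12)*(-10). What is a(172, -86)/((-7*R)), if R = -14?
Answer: 10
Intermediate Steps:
a(v, F) = 120 - 10*F (a(v, F) = (-12 + F)*(-10) = 120 - 10*F)
a(172, -86)/((-7*R)) = (120 - 10*(-86))/((-7*(-14))) = (120 + 860)/98 = 980*(1/98) = 10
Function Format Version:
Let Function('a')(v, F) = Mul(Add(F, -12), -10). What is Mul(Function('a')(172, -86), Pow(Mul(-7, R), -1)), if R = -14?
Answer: 10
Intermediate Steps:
Function('a')(v, F) = Add(120, Mul(-10, F)) (Function('a')(v, F) = Mul(Add(-12, F), -10) = Add(120, Mul(-10, F)))
Mul(Function('a')(172, -86), Pow(Mul(-7, R), -1)) = Mul(Add(120, Mul(-10, -86)), Pow(Mul(-7, -14), -1)) = Mul(Add(120, 860), Pow(98, -1)) = Mul(980, Rational(1, 98)) = 10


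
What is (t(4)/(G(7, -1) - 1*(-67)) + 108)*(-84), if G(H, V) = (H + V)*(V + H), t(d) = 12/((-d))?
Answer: -934164/103 ≈ -9069.5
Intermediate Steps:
t(d) = -12/d (t(d) = 12*(-1/d) = -12/d)
G(H, V) = (H + V)² (G(H, V) = (H + V)*(H + V) = (H + V)²)
(t(4)/(G(7, -1) - 1*(-67)) + 108)*(-84) = ((-12/4)/((7 - 1)² - 1*(-67)) + 108)*(-84) = ((-12*¼)/(6² + 67) + 108)*(-84) = (-3/(36 + 67) + 108)*(-84) = (-3/103 + 108)*(-84) = (11121/103)*(-84) = -934164/103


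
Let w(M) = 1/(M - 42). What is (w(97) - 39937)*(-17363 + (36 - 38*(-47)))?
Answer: 34136334894/55 ≈ 6.2066e+8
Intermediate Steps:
w(M) = 1/(-42 + M)
(w(97) - 39937)*(-17363 + (36 - 38*(-47))) = (1/(-42 + 97) - 39937)*(-17363 + (36 - 38*(-47))) = (1/55 - 39937)*(-17363 + (36 + 1786)) = (1/55 - 39937)*(-17363 + 1822) = -2196534/55*(-15541) = 34136334894/55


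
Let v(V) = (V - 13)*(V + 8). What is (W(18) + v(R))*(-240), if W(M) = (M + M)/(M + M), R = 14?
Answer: -5520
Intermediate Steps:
v(V) = (-13 + V)*(8 + V)
W(M) = 1 (W(M) = (2*M)/((2*M)) = (2*M)*(1/(2*M)) = 1)
(W(18) + v(R))*(-240) = (1 + (-104 + 14² - 5*14))*(-240) = (1 + (-104 + 196 - 70))*(-240) = (1 + 22)*(-240) = 23*(-240) = -5520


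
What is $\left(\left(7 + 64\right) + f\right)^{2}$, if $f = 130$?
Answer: $40401$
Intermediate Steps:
$\left(\left(7 + 64\right) + f\right)^{2} = \left(\left(7 + 64\right) + 130\right)^{2} = \left(71 + 130\right)^{2} = 201^{2} = 40401$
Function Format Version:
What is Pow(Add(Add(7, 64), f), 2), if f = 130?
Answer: 40401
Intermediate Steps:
Pow(Add(Add(7, 64), f), 2) = Pow(Add(Add(7, 64), 130), 2) = Pow(Add(71, 130), 2) = Pow(201, 2) = 40401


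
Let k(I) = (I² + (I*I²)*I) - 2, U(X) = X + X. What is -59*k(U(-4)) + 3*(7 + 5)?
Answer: -245286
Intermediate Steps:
U(X) = 2*X
k(I) = -2 + I² + I⁴ (k(I) = (I² + I³*I) - 2 = (I² + I⁴) - 2 = -2 + I² + I⁴)
-59*k(U(-4)) + 3*(7 + 5) = -59*(-2 + (2*(-4))² + (2*(-4))⁴) + 3*(7 + 5) = -59*(-2 + (-8)² + (-8)⁴) + 3*12 = -59*(-2 + 64 + 4096) + 36 = -59*4158 + 36 = -245322 + 36 = -245286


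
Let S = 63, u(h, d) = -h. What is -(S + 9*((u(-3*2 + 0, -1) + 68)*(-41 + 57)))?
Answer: -10719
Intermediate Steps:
-(S + 9*((u(-3*2 + 0, -1) + 68)*(-41 + 57))) = -(63 + 9*((-(-3*2 + 0) + 68)*(-41 + 57))) = -(63 + 9*((-(-6 + 0) + 68)*16)) = -(63 + 9*((-1*(-6) + 68)*16)) = -(63 + 9*((6 + 68)*16)) = -(63 + 9*(74*16)) = -(63 + 9*1184) = -(63 + 10656) = -1*10719 = -10719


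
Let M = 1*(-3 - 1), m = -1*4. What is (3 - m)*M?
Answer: -28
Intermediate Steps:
m = -4
M = -4 (M = 1*(-4) = -4)
(3 - m)*M = (3 - 1*(-4))*(-4) = (3 + 4)*(-4) = 7*(-4) = -28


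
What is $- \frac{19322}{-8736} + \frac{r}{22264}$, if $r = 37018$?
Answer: $\frac{47098391}{12156144} \approx 3.8745$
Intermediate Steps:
$- \frac{19322}{-8736} + \frac{r}{22264} = - \frac{19322}{-8736} + \frac{37018}{22264} = \left(-19322\right) \left(- \frac{1}{8736}\right) + 37018 \cdot \frac{1}{22264} = \frac{9661}{4368} + \frac{18509}{11132} = \frac{47098391}{12156144}$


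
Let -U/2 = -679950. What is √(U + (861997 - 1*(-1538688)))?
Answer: √3760585 ≈ 1939.2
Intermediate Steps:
U = 1359900 (U = -2*(-679950) = 1359900)
√(U + (861997 - 1*(-1538688))) = √(1359900 + (861997 - 1*(-1538688))) = √(1359900 + (861997 + 1538688)) = √(1359900 + 2400685) = √3760585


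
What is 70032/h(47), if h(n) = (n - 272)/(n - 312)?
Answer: 1237232/15 ≈ 82482.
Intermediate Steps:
h(n) = (-272 + n)/(-312 + n)
70032/h(47) = 70032/(((-272 + 47)/(-312 + 47))) = 70032/((-225/(-265))) = 70032/((-1/265*(-225))) = 70032/(45/53) = 70032*(53/45) = 1237232/15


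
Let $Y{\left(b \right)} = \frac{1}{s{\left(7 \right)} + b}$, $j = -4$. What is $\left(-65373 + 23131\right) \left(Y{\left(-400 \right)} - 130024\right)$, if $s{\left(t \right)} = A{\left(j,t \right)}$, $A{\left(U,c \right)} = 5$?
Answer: $\frac{2169527196402}{395} \approx 5.4925 \cdot 10^{9}$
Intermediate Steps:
$s{\left(t \right)} = 5$
$Y{\left(b \right)} = \frac{1}{5 + b}$
$\left(-65373 + 23131\right) \left(Y{\left(-400 \right)} - 130024\right) = \left(-65373 + 23131\right) \left(\frac{1}{5 - 400} - 130024\right) = - 42242 \left(\frac{1}{-395} - 130024\right) = - 42242 \left(- \frac{1}{395} - 130024\right) = \left(-42242\right) \left(- \frac{51359481}{395}\right) = \frac{2169527196402}{395}$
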